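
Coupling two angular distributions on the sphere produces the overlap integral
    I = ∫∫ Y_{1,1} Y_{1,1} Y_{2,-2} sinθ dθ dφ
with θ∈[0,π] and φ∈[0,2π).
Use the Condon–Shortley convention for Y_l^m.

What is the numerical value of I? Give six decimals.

0.309019

Checks pass: Σm=0; 4 even; l₃=2∈[0,2].
(2·1+1)(2·1+1)(2·2+1) = 45
Δ: 0! 2! 2! / 5! → 1/30
sum: t=0:+1/1 = 1/1
3j²(1 1 2; 0 0 0) = Δ·Π!·Σ² = 2/15  (sign +1)
sum: t=0:+1/4 = 1/4
3j²(1 1 2; 1 1 -2) = Δ·Π!·Σ² = 1/5  (sign +1)
combine: 4πI² = 45·2/15·1/5 = 6/5
take √, sign +1: I = 0.30901936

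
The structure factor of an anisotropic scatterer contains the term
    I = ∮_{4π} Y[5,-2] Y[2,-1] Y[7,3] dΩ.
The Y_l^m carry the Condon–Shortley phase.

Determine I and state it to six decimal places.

-0.248277

m-sum 0 ✓  L=14 even ✓  3≤7≤7 ✓
Π(2lᵢ+1) = 11×5×15 = 825
triangle coeff Δ(5,2,7) = 1/15015
Σ_t [0,0]: t=0:+1/57600 = 1/57600
(3j)²=21/715 [(5 2 7; 0 0 0)], sign=-1
Σ_t [0,0]: t=0:+1/181440 = 1/181440
(3j)²=32/1001 [(5 2 7; -2 -1 3)], sign=+1
⇒ 4πI² = 1440/1859
I = (-1)√(1440/1859/(4π)) = -0.24827707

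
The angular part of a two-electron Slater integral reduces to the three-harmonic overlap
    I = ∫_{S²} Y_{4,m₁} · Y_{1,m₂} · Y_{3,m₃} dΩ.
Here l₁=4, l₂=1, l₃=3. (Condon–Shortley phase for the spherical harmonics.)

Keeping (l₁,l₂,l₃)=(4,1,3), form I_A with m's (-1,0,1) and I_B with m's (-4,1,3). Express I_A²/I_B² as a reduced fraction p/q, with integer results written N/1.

15/28

Same 4,1,3: normalisation and zero-m 3j drop out of the ratio.
A: Δ: 2! 6! 0! / 9! → 1/252; sum: t=1:−1/48 = -1/48; 3j²(4 1 3; -1 0 1) = Δ·Π!·Σ² = 5/84  (sign -1)
B: Δ: 2! 6! 0! / 9! → 1/252; sum: t=2:+1/1440 = 1/1440; 3j²(4 1 3; -4 1 3) = Δ·Π!·Σ² = 1/9  (sign +1)
I_A²/I_B² = (5/84)/(1/9) = 15/28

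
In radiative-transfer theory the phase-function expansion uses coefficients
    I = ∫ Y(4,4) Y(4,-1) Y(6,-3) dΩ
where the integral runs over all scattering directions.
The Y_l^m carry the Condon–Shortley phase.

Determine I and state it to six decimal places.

Rules hold: Σm=0, L=14 even, 0≤6≤8.
N = 9·9·13 = 1053
Δ = 2!·6!·6!/15! = 1/1261260
Racah Σ t=0..2: t=0:+1/4608 t=1:−1/1296 t=2:+1/4608 = -7/20736
⇒ 3j(4 4 6; 0 0 0)² = 20/1287, sgn -1
Racah Σ t=0..0: t=0:+1/51840 = 1/51840
⇒ 3j(4 4 6; 4 -1 -3)² = 8/429, sgn -1
4πI² = N·(3j₀)²·(3jₘ)² = 480/1573
I = +1·√(0.305149/4π) = 0.15583009

0.155830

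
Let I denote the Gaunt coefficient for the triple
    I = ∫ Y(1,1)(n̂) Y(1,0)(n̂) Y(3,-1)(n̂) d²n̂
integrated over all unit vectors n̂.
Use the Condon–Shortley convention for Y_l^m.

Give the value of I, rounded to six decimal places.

0.000000

|1−1|≤3≤1+1 violated ⇒ I = 0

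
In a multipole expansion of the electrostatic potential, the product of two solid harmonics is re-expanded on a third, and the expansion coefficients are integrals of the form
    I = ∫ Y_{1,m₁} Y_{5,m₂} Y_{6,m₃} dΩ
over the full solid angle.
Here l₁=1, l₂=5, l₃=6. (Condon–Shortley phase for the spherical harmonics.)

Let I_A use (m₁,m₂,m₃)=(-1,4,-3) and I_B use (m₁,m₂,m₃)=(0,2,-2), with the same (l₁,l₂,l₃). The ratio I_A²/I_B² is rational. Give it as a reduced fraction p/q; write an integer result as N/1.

3/32

Same 1,5,6: normalisation and zero-m 3j drop out of the ratio.
A: Δ: 0! 2! 10! / 13! → 1/858; sum: t=0:+1/725760 = 1/725760; 3j²(1 5 6; -1 4 -3) = Δ·Π!·Σ² = 1/286  (sign -1)
B: Δ: 0! 2! 10! / 13! → 1/858; sum: t=0:+1/30240 = 1/30240; 3j²(1 5 6; 0 2 -2) = Δ·Π!·Σ² = 16/429  (sign +1)
I_A²/I_B² = (1/286)/(16/429) = 3/32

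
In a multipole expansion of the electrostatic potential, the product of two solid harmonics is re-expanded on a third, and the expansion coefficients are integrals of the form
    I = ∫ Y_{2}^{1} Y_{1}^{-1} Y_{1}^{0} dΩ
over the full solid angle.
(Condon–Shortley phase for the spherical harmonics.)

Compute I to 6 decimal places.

-0.218510

Rules hold: Σm=0, L=4 even, 1≤1≤3.
N = 5·3·3 = 45
Δ = 2!·2!·0!/5! = 1/30
Racah Σ t=1..1: t=1:−1/1 = -1/1
⇒ 3j(2 1 1; 0 0 0)² = 2/15, sgn +1
Racah Σ t=0..0: t=0:+1/2 = 1/2
⇒ 3j(2 1 1; 1 -1 0)² = 1/10, sgn -1
4πI² = N·(3j₀)²·(3jₘ)² = 3/5
I = -1·√(0.6/4π) = -0.21850969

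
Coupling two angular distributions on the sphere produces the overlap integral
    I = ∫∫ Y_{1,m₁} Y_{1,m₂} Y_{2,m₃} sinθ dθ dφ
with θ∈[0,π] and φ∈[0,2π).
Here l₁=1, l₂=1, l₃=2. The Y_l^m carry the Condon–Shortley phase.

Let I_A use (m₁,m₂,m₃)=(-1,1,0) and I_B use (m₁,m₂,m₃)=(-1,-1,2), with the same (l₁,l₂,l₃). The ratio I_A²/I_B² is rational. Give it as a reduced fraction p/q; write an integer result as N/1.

l's match ⇒ only the (l;m) 3-j factors differ between A and B.
A: triangle coeff Δ(1,1,2) = 1/30; Σ_t [0,0]: t=0:+1/4 = 1/4; (3j)²=1/30 [(1 1 2; -1 1 0)], sign=+1
B: triangle coeff Δ(1,1,2) = 1/30; Σ_t [0,0]: t=0:+1/4 = 1/4; (3j)²=1/5 [(1 1 2; -1 -1 2)], sign=+1
I_A²/I_B² = (1/30)/(1/5) = 1/6

1/6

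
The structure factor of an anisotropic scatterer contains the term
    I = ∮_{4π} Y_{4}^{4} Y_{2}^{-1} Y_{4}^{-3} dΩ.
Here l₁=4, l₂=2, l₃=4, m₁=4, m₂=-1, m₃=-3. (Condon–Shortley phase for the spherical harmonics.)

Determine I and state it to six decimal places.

m-sum 0 ✓  L=10 even ✓  2≤4≤6 ✓
Π(2lᵢ+1) = 9×5×9 = 405
triangle coeff Δ(4,2,4) = 1/13860
Σ_t [0,2]: t=0:+1/192 t=1:−1/36 t=2:+1/192 = -5/288
(3j)²=20/693 [(4 2 4; 0 0 0)], sign=-1
Σ_t [0,0]: t=0:+1/1440 = 1/1440
(3j)²=7/165 [(4 2 4; 4 -1 -3)], sign=-1
⇒ 4πI² = 60/121
I = (+1)√(60/121/(4π)) = 0.19864517

0.198645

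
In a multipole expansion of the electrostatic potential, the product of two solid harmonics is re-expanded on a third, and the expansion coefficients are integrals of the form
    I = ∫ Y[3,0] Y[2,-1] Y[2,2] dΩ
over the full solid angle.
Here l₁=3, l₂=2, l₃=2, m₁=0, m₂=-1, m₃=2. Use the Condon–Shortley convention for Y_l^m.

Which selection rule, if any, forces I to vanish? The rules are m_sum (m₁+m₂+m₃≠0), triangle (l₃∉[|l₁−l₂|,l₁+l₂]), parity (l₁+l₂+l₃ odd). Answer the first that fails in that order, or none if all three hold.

m_sum

m₁+m₂+m₃ = 0 − 1 + 2 = 1  ✗
triangle: |3−2|=1 ≤ l₃=2 ≤ 3+2=5
parity: l₁+l₂+l₃ = 7 is odd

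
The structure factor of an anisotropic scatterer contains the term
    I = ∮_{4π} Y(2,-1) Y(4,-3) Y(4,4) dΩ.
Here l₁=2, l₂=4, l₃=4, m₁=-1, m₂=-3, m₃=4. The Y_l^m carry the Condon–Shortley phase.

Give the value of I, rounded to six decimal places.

Rules hold: Σm=0, L=10 even, 2≤4≤6.
N = 5·9·9 = 405
Δ = 2!·2!·6!/11! = 1/13860
Racah Σ t=0..2: t=0:+1/192 t=1:−1/36 t=2:+1/192 = -5/288
⇒ 3j(2 4 4; 0 0 0)² = 20/693, sgn -1
Racah Σ t=1..1: t=1:−1/1440 = -1/1440
⇒ 3j(2 4 4; -1 -3 4)² = 7/165, sgn -1
4πI² = N·(3j₀)²·(3jₘ)² = 60/121
I = +1·√(0.495868/4π) = 0.19864517

0.198645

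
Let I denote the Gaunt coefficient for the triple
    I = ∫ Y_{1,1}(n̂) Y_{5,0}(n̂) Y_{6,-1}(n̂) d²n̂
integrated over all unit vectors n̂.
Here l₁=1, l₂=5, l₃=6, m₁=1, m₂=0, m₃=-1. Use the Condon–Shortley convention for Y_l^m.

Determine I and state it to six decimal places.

-0.187239

m-sum 0 ✓  L=12 even ✓  4≤6≤6 ✓
Π(2lᵢ+1) = 3×11×13 = 429
triangle coeff Δ(1,5,6) = 1/858
Σ_t [0,0]: t=0:+1/14400 = 1/14400
(3j)²=6/143 [(1 5 6; 0 0 0)], sign=+1
Σ_t [0,0]: t=0:+1/28800 = 1/28800
(3j)²=7/286 [(1 5 6; 1 0 -1)], sign=-1
⇒ 4πI² = 63/143
I = (-1)√(63/143/(4π)) = -0.18723944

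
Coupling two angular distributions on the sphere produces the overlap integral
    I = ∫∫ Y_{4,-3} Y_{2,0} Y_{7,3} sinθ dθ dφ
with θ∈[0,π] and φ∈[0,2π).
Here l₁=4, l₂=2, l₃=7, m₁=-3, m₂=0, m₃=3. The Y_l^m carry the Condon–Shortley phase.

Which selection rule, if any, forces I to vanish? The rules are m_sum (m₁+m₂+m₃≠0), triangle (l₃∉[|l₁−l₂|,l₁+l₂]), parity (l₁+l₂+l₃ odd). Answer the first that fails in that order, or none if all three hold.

m₁+m₂+m₃ = -3 + 0 + 3 = 0  ✓
triangle: |4−2|=2 ≤ l₃=7 ≤ 4+2=6  ✗
parity: l₁+l₂+l₃ = 13 is odd

triangle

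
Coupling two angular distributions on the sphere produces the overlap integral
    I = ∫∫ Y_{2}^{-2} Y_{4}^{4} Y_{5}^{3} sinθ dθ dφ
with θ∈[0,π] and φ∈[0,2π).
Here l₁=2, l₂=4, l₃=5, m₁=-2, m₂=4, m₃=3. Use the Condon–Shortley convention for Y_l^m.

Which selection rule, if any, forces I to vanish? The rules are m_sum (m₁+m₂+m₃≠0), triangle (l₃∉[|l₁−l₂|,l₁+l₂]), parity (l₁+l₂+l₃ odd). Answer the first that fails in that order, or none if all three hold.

azimuthal sum: -2 + 4 + 3 = 5  ✗
2 ≤ 5 ≤ 6 (triangle on l)
L = 2 + 4 + 5 = 11 (odd)

m_sum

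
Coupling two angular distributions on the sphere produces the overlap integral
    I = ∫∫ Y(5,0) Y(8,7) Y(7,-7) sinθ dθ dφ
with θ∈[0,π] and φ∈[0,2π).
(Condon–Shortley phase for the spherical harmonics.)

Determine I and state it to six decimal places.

-0.179145

Checks pass: Σm=0; 20 even; l₃=7∈[3,13].
(2·5+1)(2·8+1)(2·7+1) = 2805
Δ: 6! 4! 10! / 21! → 1/814773960
sum: t=1:−1/87091200 t=2:+1/4976640 t=3:−1/2073600 t=4:+1/4976640 t=5:−1/87091200 = -1/9676800
3j²(5 8 7; 0 0 0) = Δ·Π!·Σ² = 360/46189  (sign +1)
sum: t=5:−1/10450944000 = -1/10450944000
3j²(5 8 7; 0 7 -7) = Δ·Π!·Σ² = 143/7752  (sign -1)
combine: 4πI² = 2805·360/46189·143/7752 = 2475/6137
take √, sign -1: I = -0.17914497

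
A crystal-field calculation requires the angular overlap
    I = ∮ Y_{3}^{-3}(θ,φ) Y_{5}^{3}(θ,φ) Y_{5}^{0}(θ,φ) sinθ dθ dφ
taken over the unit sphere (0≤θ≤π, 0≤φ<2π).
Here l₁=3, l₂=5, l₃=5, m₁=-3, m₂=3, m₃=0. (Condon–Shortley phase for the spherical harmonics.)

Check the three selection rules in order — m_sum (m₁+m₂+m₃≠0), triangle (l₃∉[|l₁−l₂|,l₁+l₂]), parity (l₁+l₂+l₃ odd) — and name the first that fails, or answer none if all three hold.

Σmᵢ = 0  ✓
l₃∈[|l₁−l₂|,l₁+l₂]=[2,8], have l₃=5  ✓
Σlᵢ = 13 ⇒ odd  ✗

parity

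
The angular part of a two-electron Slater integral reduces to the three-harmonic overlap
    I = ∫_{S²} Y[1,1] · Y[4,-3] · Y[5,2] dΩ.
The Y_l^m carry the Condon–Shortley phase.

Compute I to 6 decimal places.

Rules hold: Σm=0, L=10 even, 3≤5≤5.
N = 3·9·11 = 297
Δ = 0!·2!·8!/11! = 1/495
Racah Σ t=0..0: t=0:+1/576 = 1/576
⇒ 3j(1 4 5; 0 0 0)² = 5/99, sgn -1
Racah Σ t=0..0: t=0:+1/10080 = 1/10080
⇒ 3j(1 4 5; 1 -3 2)² = 1/165, sgn -1
4πI² = N·(3j₀)²·(3jₘ)² = 1/11
I = +1·√(0.0909091/4π) = 0.08505478

0.085055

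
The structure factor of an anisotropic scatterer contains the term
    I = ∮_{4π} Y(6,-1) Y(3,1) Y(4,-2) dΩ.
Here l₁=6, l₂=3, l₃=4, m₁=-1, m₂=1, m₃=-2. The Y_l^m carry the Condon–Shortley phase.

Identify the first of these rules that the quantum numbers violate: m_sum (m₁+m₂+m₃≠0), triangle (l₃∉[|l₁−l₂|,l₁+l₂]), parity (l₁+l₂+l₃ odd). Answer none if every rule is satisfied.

m_sum

azimuthal sum: -1 + 1 − 2 = -2  ✗
3 ≤ 4 ≤ 9 (triangle on l)
L = 6 + 3 + 4 = 13 (odd)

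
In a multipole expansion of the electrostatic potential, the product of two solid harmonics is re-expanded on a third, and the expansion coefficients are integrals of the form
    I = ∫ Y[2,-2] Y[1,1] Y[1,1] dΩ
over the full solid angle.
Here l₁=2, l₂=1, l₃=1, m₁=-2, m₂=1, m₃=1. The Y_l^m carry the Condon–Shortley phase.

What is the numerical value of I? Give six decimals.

0.309019

Checks pass: Σm=0; 4 even; l₃=1∈[1,3].
(2·2+1)(2·1+1)(2·1+1) = 45
Δ: 2! 2! 0! / 5! → 1/30
sum: t=1:−1/1 = -1/1
3j²(2 1 1; 0 0 0) = Δ·Π!·Σ² = 2/15  (sign +1)
sum: t=2:+1/4 = 1/4
3j²(2 1 1; -2 1 1) = Δ·Π!·Σ² = 1/5  (sign +1)
combine: 4πI² = 45·2/15·1/5 = 6/5
take √, sign +1: I = 0.30901936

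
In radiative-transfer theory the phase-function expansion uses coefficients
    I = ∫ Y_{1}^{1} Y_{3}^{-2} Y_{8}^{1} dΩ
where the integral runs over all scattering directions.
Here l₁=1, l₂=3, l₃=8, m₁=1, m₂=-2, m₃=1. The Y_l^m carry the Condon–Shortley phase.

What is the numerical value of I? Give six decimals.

l₃=8 ∉ [2,4] — triangle fails ⇒ I = 0

0.000000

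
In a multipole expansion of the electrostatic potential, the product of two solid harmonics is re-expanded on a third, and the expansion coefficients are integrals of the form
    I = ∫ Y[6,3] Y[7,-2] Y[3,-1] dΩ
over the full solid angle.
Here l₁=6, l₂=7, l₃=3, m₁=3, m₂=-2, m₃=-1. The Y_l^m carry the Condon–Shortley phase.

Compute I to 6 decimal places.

Rules hold: Σm=0, L=16 even, 1≤3≤13.
N = 13·15·7 = 1365
Δ = 10!·2!·4!/17! = 1/2042040
Racah Σ t=4..6: t=4:+1/207360 t=5:−1/57600 t=6:+1/207360 = -1/129600
⇒ 3j(6 7 3; 0 0 0)² = 168/12155, sgn +1
Racah Σ t=1..3: t=1:−1/17418240 t=2:+1/483840 t=3:−1/241920 = -37/17418240
⇒ 3j(6 7 3; 3 -2 -1)² = 1369/136136, sgn -1
4πI² = N·(3j₀)²·(3jₘ)² = 86247/454597
I = -1·√(0.189722/4π) = -0.12287224

-0.122872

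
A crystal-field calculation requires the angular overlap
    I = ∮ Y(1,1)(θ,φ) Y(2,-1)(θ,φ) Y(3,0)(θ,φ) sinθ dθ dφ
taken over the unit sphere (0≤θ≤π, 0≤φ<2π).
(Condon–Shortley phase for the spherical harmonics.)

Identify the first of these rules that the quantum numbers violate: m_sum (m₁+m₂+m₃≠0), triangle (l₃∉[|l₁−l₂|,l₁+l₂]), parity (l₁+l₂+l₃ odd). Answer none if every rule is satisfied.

none

azimuthal sum: 1 − 1 + 0 = 0  ✓
1 ≤ 3 ≤ 3 (triangle on l)  ✓
L = 1 + 2 + 3 = 6 (even)  ✓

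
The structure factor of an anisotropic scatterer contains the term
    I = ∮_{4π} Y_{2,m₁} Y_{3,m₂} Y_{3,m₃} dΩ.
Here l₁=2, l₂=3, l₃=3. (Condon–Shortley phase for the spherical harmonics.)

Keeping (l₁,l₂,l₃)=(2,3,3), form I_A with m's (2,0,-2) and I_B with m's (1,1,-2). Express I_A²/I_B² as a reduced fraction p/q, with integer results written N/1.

l's match ⇒ only the (l;m) 3-j factors differ between A and B.
A: triangle coeff Δ(2,3,3) = 1/3780; Σ_t [0,0]: t=0:+1/24 = 1/24; (3j)²=1/21 [(2 3 3; 2 0 -2)], sign=-1
B: triangle coeff Δ(2,3,3) = 1/3780; Σ_t [0,1]: t=0:+1/48 t=1:−1/12 = -1/16; (3j)²=1/28 [(2 3 3; 1 1 -2)], sign=+1
I_A²/I_B² = (1/21)/(1/28) = 4/3

4/3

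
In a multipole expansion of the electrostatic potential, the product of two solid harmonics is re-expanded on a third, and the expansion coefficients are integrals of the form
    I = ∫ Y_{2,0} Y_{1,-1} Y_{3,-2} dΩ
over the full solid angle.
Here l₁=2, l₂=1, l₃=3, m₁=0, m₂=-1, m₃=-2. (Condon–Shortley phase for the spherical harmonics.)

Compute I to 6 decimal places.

0.000000

0 − 1 − 2 = -3 ≠ 0: azimuthal integral kills it; I = 0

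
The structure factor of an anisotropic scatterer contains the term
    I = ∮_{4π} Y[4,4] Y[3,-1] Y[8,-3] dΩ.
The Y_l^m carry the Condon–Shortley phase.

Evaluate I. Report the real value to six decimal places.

0.000000

|4−3|≤8≤4+3 violated ⇒ I = 0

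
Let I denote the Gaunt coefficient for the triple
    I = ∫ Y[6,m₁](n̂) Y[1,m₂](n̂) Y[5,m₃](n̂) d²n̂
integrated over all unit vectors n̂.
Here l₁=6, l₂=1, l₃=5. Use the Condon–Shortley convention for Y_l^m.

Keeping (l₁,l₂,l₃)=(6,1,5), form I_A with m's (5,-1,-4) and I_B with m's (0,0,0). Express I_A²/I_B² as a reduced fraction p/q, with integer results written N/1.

55/36

Same 6,1,5: normalisation and zero-m 3j drop out of the ratio.
A: Δ: 2! 10! 0! / 13! → 1/858; sum: t=0:+1/725760 = 1/725760; 3j²(6 1 5; 5 -1 -4) = Δ·Π!·Σ² = 5/78  (sign -1)
B: Δ: 2! 10! 0! / 13! → 1/858; sum: t=1:−1/14400 = -1/14400; 3j²(6 1 5; 0 0 0) = Δ·Π!·Σ² = 6/143  (sign +1)
I_A²/I_B² = (5/78)/(6/143) = 55/36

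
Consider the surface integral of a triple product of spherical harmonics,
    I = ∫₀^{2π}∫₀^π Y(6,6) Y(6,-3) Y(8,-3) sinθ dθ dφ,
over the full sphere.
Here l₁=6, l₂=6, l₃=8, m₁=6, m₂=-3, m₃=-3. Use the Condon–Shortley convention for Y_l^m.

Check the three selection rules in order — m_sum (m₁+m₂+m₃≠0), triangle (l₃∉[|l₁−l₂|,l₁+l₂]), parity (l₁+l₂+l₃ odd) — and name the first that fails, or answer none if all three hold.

none

m₁+m₂+m₃ = 6 − 3 − 3 = 0  ✓
triangle: |6−6|=0 ≤ l₃=8 ≤ 6+6=12  ✓
parity: l₁+l₂+l₃ = 20 is even  ✓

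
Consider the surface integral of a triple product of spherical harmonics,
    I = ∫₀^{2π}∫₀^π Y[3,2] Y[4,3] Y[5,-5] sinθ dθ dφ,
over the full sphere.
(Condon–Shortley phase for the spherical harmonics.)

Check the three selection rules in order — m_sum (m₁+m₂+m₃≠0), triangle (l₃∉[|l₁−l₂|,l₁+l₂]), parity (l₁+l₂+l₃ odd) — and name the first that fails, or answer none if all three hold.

none

azimuthal sum: 2 + 3 − 5 = 0  ✓
1 ≤ 5 ≤ 7 (triangle on l)  ✓
L = 3 + 4 + 5 = 12 (even)  ✓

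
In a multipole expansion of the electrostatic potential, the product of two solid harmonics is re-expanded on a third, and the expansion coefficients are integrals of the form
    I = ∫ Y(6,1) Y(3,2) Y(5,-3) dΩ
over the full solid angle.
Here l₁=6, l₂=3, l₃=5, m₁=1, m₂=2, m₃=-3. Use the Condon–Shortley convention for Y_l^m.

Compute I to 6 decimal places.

0.166435

Checks pass: Σm=0; 14 even; l₃=5∈[3,9].
(2·6+1)(2·3+1)(2·5+1) = 1001
Δ: 4! 8! 2! / 15! → 1/675675
sum: t=1:−1/8640 t=2:+1/2304 t=3:−1/8640 = 7/34560
3j²(6 3 5; 0 0 0) = Δ·Π!·Σ² = 7/429  (sign -1)
sum: t=3:−1/17280 t=4:+1/120960 = -1/20160
3j²(6 3 5; 1 2 -3) = Δ·Π!·Σ² = 64/3003  (sign -1)
combine: 4πI² = 1001·7/429·64/3003 = 448/1287
take √, sign +1: I = 0.16643505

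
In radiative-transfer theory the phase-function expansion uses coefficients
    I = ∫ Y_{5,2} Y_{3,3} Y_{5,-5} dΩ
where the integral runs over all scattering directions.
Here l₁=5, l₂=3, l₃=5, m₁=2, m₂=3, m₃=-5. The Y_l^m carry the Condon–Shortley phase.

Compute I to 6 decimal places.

L=13 odd ⇒ parity kills the (l;000) factor ⇒ I = 0

0.000000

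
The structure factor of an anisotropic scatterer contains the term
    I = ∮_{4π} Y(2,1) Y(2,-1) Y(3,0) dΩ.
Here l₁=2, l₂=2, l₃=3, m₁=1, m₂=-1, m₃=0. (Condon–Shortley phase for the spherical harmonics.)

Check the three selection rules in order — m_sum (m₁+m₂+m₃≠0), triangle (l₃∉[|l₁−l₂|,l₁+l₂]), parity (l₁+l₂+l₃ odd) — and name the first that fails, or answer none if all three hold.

parity

Σmᵢ = 0  ✓
l₃∈[|l₁−l₂|,l₁+l₂]=[0,4], have l₃=3  ✓
Σlᵢ = 7 ⇒ odd  ✗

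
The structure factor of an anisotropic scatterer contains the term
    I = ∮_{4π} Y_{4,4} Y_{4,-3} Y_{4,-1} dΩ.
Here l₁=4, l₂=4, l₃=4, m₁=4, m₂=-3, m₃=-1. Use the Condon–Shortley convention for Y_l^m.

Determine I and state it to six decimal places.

-0.168431

m-sum 0 ✓  L=12 even ✓  0≤4≤8 ✓
Π(2lᵢ+1) = 9×9×9 = 729
triangle coeff Δ(4,4,4) = 1/450450
Σ_t [0,4]: t=0:+1/13824 t=1:−1/216 t=2:+1/64 t=3:−1/216 t=4:+1/13824 = 5/768
(3j)²=18/1001 [(4 4 4; 0 0 0)], sign=+1
Σ_t [0,0]: t=0:+1/3456 = 1/3456
(3j)²=35/1287 [(4 4 4; 4 -3 -1)], sign=-1
⇒ 4πI² = 7290/20449
I = (-1)√(7290/20449/(4π)) = -0.16843130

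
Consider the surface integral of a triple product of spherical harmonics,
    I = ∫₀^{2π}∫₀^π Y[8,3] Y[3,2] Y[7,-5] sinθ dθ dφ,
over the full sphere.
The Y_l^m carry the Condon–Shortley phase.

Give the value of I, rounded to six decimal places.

Rules hold: Σm=0, L=18 even, 5≤7≤11.
N = 17·7·15 = 1785
Δ = 4!·12!·2!/19! = 1/5290740
Racah Σ t=1..3: t=1:−1/7257600 t=2:+1/2073600 t=3:−1/7257600 = 1/4838400
⇒ 3j(8 3 7; 0 0 0)² = 252/20995, sgn -1
Racah Σ t=3..4: t=3:−1/87091200 t=4:+1/958003200 = -1/95800320
⇒ 3j(8 3 7; 3 2 -5)² = 1000/88179, sgn -1
4πI² = N·(3j₀)²·(3jₘ)² = 252000/1037153
I = +1·√(0.242973/4π) = 0.13905094

0.139051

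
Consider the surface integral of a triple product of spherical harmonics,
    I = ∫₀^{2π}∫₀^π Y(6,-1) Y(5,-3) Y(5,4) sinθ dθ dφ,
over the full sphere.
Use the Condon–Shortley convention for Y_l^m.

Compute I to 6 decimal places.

-0.154663

Checks pass: Σm=0; 16 even; l₃=5∈[1,11].
(2·6+1)(2·5+1)(2·5+1) = 1573
Δ: 6! 6! 4! / 17! → 1/28588560
sum: t=1:−1/345600 t=2:+1/13824 t=3:−1/5184 t=4:+1/13824 t=5:−1/345600 = -7/129600
3j²(6 5 5; 0 0 0) = Δ·Π!·Σ² = 80/7293  (sign +1)
sum: t=1:−1/518400 t=2:+1/138240 = 11/2073600
3j²(6 5 5; -1 -3 4) = Δ·Π!·Σ² = 77/4420  (sign -1)
combine: 4πI² = 1573·80/7293·77/4420 = 3388/11271
take √, sign -1: I = -0.15466268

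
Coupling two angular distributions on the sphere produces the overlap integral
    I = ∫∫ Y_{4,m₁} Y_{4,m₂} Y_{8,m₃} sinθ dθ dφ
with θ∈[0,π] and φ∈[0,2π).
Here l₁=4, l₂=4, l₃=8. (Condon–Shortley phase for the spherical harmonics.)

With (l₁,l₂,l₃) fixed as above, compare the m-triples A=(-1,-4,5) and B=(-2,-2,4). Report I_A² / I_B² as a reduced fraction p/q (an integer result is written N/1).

l's match ⇒ only the (l;m) 3-j factors differ between A and B.
A: triangle coeff Δ(4,4,8) = 1/218790; Σ_t [0,0]: t=0:+1/29030400 = 1/29030400; (3j)²=1/170 [(4 4 8; -1 -4 5)], sign=-1
B: triangle coeff Δ(4,4,8) = 1/218790; Σ_t [0,0]: t=0:+1/2073600 = 1/2073600; (3j)²=28/1105 [(4 4 8; -2 -2 4)], sign=+1
I_A²/I_B² = (1/170)/(28/1105) = 13/56

13/56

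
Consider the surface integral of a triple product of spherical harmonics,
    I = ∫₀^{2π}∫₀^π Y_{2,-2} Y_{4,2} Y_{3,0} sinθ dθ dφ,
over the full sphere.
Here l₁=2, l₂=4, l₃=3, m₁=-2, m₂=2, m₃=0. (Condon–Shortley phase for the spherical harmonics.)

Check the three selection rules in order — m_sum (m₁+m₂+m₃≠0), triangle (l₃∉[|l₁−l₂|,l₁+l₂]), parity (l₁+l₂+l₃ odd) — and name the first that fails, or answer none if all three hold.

m₁+m₂+m₃ = -2 + 2 + 0 = 0  ✓
triangle: |2−4|=2 ≤ l₃=3 ≤ 2+4=6  ✓
parity: l₁+l₂+l₃ = 9 is odd  ✗

parity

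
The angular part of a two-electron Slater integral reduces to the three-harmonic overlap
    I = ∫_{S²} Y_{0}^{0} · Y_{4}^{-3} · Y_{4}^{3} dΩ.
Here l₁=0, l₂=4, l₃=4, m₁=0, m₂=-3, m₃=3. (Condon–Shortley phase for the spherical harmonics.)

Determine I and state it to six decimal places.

-0.282095

Checks pass: Σm=0; 8 even; l₃=4∈[4,4].
(2·0+1)(2·4+1)(2·4+1) = 81
Δ: 0! 0! 8! / 9! → 1/9
sum: t=0:+1/576 = 1/576
3j²(0 4 4; 0 0 0) = Δ·Π!·Σ² = 1/9  (sign +1)
sum: t=0:+1/5040 = 1/5040
3j²(0 4 4; 0 -3 3) = Δ·Π!·Σ² = 1/9  (sign -1)
combine: 4πI² = 81·1/9·1/9 = 1/1
take √, sign -1: I = -0.28209479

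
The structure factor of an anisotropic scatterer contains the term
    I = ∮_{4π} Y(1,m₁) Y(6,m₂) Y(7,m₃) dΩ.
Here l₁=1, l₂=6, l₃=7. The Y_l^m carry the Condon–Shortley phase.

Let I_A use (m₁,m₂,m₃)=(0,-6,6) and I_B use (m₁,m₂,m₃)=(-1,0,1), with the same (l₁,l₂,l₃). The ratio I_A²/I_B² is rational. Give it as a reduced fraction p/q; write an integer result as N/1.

l's match ⇒ only the (l;m) 3-j factors differ between A and B.
A: triangle coeff Δ(1,6,7) = 1/1365; Σ_t [0,0]: t=0:+1/479001600 = 1/479001600; (3j)²=1/105 [(1 6 7; 0 -6 6)], sign=-1
B: triangle coeff Δ(1,6,7) = 1/1365; Σ_t [0,0]: t=0:+1/1036800 = 1/1036800; (3j)²=4/195 [(1 6 7; -1 0 1)], sign=+1
I_A²/I_B² = (1/105)/(4/195) = 13/28

13/28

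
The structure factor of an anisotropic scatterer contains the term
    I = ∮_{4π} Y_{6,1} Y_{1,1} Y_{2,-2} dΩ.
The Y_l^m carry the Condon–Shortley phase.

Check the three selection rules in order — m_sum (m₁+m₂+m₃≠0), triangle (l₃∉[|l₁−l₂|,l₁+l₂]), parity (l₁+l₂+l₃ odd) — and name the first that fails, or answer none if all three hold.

azimuthal sum: 1 + 1 − 2 = 0  ✓
5 ≤ 2 ≤ 7 (triangle on l)  ✗
L = 6 + 1 + 2 = 9 (odd)

triangle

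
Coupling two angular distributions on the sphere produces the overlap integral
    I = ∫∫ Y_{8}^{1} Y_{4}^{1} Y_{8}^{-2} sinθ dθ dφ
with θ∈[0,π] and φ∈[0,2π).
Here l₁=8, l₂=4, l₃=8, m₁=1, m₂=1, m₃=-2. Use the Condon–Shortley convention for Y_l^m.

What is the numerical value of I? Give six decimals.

0.089739

Checks pass: Σm=0; 20 even; l₃=8∈[4,12].
(2·8+1)(2·4+1)(2·8+1) = 2601
Δ: 4! 12! 4! / 21! → 1/185175900
sum: t=0:+1/557383680 t=1:−1/21772800 t=2:+1/8294400 t=3:−1/21772800 t=4:+1/557383680 = 1/30965760
3j²(8 4 8; 0 0 0) = Δ·Π!·Σ² = 36/4199  (sign +1)
sum: t=1:−1/74649600 t=2:+1/14515200 t=3:−1/23224320 t=4:+1/313528320 = 7/447897600
3j²(8 4 8; 1 1 -2) = Δ·Π!·Σ² = 343/75582  (sign +1)
combine: 4πI² = 2601·36/4199·343/75582 = 6174/61009
take √, sign +1: I = 0.08973904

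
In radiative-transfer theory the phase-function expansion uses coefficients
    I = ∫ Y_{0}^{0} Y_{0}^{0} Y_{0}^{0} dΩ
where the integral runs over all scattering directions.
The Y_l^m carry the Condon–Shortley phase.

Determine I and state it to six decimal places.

Rules hold: Σm=0, L=0 even, 0≤0≤0.
N = 1·1·1 = 1
Δ = 0!·0!·0!/1! = 1/1
Racah Σ t=0..0: t=0:+1/1 = 1/1
⇒ 3j(0 0 0; 0 0 0)² = 1/1, sgn +1
(m-triple is (0,0,0) — same symbol as above.)
4πI² = N·(3j₀)²·(3jₘ)² = 1/1
I = +1·√(1/4π) = 0.28209479

0.282095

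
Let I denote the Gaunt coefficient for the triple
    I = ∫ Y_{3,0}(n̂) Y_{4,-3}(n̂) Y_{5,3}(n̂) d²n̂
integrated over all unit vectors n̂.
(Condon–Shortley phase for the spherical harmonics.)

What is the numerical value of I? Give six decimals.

0.103862

Rules hold: Σm=0, L=12 even, 1≤5≤7.
N = 7·9·11 = 693
Δ = 2!·4!·6!/13! = 1/180180
Racah Σ t=0..2: t=0:+1/576 t=1:−1/144 t=2:+1/576 = -1/288
⇒ 3j(3 4 5; 0 0 0)² = 20/1001, sgn +1
Racah Σ t=0..1: t=0:+1/1440 t=1:−1/2880 = 1/2880
⇒ 3j(3 4 5; 0 -3 3)² = 7/715, sgn +1
4πI² = N·(3j₀)²·(3jₘ)² = 252/1859
I = +1·√(0.135557/4π) = 0.10386175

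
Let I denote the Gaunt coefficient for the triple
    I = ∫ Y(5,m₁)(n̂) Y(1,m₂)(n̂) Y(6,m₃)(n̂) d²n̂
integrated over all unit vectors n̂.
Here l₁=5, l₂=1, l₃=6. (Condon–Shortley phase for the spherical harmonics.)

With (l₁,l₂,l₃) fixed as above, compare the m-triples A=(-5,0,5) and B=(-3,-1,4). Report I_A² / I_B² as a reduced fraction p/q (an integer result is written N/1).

11/45

l's match ⇒ only the (l;m) 3-j factors differ between A and B.
A: triangle coeff Δ(5,1,6) = 1/858; Σ_t [0,0]: t=0:+1/3628800 = 1/3628800; (3j)²=1/78 [(5 1 6; -5 0 5)], sign=-1
B: triangle coeff Δ(5,1,6) = 1/858; Σ_t [0,0]: t=0:+1/161280 = 1/161280; (3j)²=15/286 [(5 1 6; -3 -1 4)], sign=+1
I_A²/I_B² = (1/78)/(15/286) = 11/45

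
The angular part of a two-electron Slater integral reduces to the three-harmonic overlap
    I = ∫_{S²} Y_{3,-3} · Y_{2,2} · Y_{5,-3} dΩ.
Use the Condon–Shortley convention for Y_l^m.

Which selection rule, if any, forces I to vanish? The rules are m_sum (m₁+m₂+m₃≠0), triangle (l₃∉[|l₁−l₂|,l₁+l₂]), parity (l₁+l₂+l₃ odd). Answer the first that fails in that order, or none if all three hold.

m_sum

azimuthal sum: -3 + 2 − 3 = -4  ✗
1 ≤ 5 ≤ 5 (triangle on l)
L = 3 + 2 + 5 = 10 (even)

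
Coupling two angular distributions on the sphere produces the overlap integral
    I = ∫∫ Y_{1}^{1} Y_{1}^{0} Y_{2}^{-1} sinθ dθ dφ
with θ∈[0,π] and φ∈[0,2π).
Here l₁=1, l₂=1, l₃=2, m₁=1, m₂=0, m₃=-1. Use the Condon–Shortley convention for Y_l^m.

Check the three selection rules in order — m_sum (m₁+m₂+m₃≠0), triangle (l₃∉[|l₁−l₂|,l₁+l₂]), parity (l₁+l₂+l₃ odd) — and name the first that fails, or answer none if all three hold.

m₁+m₂+m₃ = 1 + 0 − 1 = 0  ✓
triangle: |1−1|=0 ≤ l₃=2 ≤ 1+1=2  ✓
parity: l₁+l₂+l₃ = 4 is even  ✓

none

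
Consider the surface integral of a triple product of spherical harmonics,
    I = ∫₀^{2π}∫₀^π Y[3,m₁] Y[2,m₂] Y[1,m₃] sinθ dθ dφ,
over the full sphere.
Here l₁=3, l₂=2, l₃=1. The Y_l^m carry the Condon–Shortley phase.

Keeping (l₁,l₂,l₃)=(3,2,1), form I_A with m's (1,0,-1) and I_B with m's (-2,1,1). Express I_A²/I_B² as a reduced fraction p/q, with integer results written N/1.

3/5

Same 3,2,1: normalisation and zero-m 3j drop out of the ratio.
A: Δ: 4! 2! 0! / 7! → 1/105; sum: t=2:+1/8 = 1/8; 3j²(3 2 1; 1 0 -1) = Δ·Π!·Σ² = 2/35  (sign +1)
B: Δ: 4! 2! 0! / 7! → 1/105; sum: t=3:−1/12 = -1/12; 3j²(3 2 1; -2 1 1) = Δ·Π!·Σ² = 2/21  (sign -1)
I_A²/I_B² = (2/35)/(2/21) = 3/5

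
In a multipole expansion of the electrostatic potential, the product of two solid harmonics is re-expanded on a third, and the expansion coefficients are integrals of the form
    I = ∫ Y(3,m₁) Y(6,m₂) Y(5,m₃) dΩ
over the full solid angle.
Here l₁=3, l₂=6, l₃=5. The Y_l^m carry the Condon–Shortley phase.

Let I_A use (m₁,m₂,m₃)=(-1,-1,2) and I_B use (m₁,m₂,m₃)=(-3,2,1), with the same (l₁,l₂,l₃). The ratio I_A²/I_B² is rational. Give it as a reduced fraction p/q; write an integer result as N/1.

3/14

Same 3,6,5: normalisation and zero-m 3j drop out of the ratio.
A: Δ: 4! 2! 8! / 15! → 1/675675; sum: t=2:+1/5760 t=3:−1/8640 t=4:+1/241920 = 1/16128; 3j²(3 6 5; -1 -1 2) = Δ·Π!·Σ² = 5/1001  (sign -1)
B: Δ: 4! 2! 8! / 15! → 1/675675; sum: t=4:+1/27648 = 1/27648; 3j²(3 6 5; -3 2 1) = Δ·Π!·Σ² = 10/429  (sign +1)
I_A²/I_B² = (5/1001)/(10/429) = 3/14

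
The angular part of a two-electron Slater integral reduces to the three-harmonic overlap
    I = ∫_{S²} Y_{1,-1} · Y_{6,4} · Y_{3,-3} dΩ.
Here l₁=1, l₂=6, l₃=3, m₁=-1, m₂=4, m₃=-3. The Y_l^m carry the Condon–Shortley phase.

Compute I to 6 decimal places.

0.000000

triangle: need 5≤l₃≤7, have 3; I=0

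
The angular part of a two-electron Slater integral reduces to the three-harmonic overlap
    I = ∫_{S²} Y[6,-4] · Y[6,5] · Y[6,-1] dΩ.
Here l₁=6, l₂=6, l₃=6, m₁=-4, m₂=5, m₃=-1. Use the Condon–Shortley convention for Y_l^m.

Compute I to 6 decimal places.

m-sum 0 ✓  L=18 even ✓  0≤6≤12 ✓
Π(2lᵢ+1) = 13×13×13 = 2197
triangle coeff Δ(6,6,6) = 1/325909584
Σ_t [0,6]: t=0:+1/373248000 t=1:−1/1728000 t=2:+1/110592 t=3:−1/46656 t=4:+1/110592 t=5:−1/1728000 t=6:+1/373248000 = -7/1555200
(3j)²=400/46189 [(6 6 6; 0 0 0)], sign=-1
Σ_t [5,6]: t=5:−1/10368000 t=6:+1/4147200 = 1/6912000
(3j)²=189/16796 [(6 6 6; -4 5 -1)], sign=-1
⇒ 4πI² = 245700/1147619
I = (+1)√(245700/1147619/(4π)) = 0.13052653

0.130527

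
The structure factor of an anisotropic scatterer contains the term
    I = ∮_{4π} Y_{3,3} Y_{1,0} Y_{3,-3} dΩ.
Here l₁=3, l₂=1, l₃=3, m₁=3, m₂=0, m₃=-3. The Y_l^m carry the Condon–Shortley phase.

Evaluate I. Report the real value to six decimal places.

0.000000

Σlᵢ=7 odd — θ-integrand is odd under cosθ→−cosθ; I=0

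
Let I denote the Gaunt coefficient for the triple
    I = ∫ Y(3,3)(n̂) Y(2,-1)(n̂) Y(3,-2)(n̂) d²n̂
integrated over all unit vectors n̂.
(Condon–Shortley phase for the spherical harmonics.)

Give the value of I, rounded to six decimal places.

Rules hold: Σm=0, L=8 even, 1≤3≤5.
N = 7·5·7 = 245
Δ = 2!·4!·2!/9! = 1/3780
Racah Σ t=0..2: t=0:+1/24 t=1:−1/4 t=2:+1/24 = -1/6
⇒ 3j(3 2 3; 0 0 0)² = 4/105, sgn +1
Racah Σ t=0..0: t=0:+1/48 = 1/48
⇒ 3j(3 2 3; 3 -1 -2)² = 5/84, sgn -1
4πI² = N·(3j₀)²·(3jₘ)² = 5/9
I = -1·√(0.555556/4π) = -0.21026104

-0.210261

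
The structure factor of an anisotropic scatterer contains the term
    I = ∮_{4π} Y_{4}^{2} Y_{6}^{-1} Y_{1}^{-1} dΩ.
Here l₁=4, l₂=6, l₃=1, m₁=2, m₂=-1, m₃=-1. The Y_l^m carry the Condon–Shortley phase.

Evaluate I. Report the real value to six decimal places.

0.000000

l₃=1 ∉ [2,10] — triangle fails ⇒ I = 0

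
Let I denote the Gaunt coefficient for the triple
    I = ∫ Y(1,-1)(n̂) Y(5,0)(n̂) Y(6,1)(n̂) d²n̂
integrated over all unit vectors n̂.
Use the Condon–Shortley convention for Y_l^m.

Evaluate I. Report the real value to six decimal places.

Checks pass: Σm=0; 12 even; l₃=6∈[4,6].
(2·1+1)(2·5+1)(2·6+1) = 429
Δ: 0! 2! 10! / 13! → 1/858
sum: t=0:+1/14400 = 1/14400
3j²(1 5 6; 0 0 0) = Δ·Π!·Σ² = 6/143  (sign +1)
sum: t=0:+1/28800 = 1/28800
3j²(1 5 6; -1 0 1) = Δ·Π!·Σ² = 7/286  (sign -1)
combine: 4πI² = 429·6/143·7/286 = 63/143
take √, sign -1: I = -0.18723944

-0.187239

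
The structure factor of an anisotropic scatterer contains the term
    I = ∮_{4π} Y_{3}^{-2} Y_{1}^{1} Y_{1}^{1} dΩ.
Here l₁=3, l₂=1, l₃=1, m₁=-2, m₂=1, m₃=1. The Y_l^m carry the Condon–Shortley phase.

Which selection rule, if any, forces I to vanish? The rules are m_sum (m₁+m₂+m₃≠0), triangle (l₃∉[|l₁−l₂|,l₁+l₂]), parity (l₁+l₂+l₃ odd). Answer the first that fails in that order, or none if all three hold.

m₁+m₂+m₃ = -2 + 1 + 1 = 0  ✓
triangle: |3−1|=2 ≤ l₃=1 ≤ 3+1=4  ✗
parity: l₁+l₂+l₃ = 5 is odd

triangle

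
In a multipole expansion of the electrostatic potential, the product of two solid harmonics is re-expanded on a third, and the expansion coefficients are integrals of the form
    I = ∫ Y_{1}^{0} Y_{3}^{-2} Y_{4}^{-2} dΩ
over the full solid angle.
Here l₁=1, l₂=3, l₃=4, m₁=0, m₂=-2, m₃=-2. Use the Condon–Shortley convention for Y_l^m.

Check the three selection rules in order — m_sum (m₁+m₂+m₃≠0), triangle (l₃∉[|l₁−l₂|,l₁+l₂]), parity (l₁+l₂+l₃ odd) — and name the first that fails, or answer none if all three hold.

m_sum

m₁+m₂+m₃ = 0 − 2 − 2 = -4  ✗
triangle: |1−3|=2 ≤ l₃=4 ≤ 1+3=4
parity: l₁+l₂+l₃ = 8 is even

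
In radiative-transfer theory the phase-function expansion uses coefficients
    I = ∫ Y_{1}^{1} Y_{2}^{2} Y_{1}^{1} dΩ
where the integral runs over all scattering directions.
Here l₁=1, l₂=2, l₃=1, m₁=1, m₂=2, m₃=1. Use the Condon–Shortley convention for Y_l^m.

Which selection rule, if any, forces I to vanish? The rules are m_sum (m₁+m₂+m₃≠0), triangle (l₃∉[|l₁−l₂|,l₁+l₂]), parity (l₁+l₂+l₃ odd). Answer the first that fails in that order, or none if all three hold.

m_sum

azimuthal sum: 1 + 2 + 1 = 4  ✗
1 ≤ 1 ≤ 3 (triangle on l)
L = 1 + 2 + 1 = 4 (even)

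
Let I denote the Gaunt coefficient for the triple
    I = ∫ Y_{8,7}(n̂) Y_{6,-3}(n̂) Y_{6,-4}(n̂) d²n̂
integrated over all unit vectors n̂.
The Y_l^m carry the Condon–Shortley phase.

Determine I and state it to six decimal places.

-0.067804

Checks pass: Σm=0; 20 even; l₃=6∈[2,14].
(2·8+1)(2·6+1)(2·6+1) = 2873
Δ: 8! 8! 4! / 21! → 1/1309458150
sum: t=2:+1/49766400 t=3:−1/3110400 t=4:+1/1327104 t=5:−1/3110400 t=6:+1/49766400 = 1/6635520
3j²(8 6 6; 0 0 0) = Δ·Π!·Σ² = 350/46189  (sign +1)
sum: t=0:+1/1219276800 t=1:−1/812851200 = -1/2438553600
3j²(8 6 6; 7 -3 -4) = Δ·Π!·Σ² = 6/2261  (sign -1)
combine: 4πI² = 2873·350/46189·6/2261 = 3900/67507
take √, sign -1: I = -0.06780363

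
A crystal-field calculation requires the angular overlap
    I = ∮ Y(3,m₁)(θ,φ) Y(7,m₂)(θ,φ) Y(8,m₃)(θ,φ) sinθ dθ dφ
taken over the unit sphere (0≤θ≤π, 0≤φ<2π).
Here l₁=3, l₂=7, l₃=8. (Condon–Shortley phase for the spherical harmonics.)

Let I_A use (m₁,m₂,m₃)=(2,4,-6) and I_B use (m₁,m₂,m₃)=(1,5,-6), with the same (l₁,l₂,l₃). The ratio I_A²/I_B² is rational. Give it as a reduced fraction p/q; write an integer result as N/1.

245/32

l's match ⇒ only the (l;m) 3-j factors differ between A and B.
A: triangle coeff Δ(3,7,8) = 1/5290740; Σ_t [0,1]: t=0:+1/479001600 t=1:−1/174182400 = -1/273715200; (3j)²=49/3876 [(3 7 8; 2 4 -6)], sign=-1
B: triangle coeff Δ(3,7,8) = 1/5290740; Σ_t [0,2]: t=0:+1/3832012800 t=1:−1/239500800 t=2:+1/348364800 = -1/958003200; (3j)²=8/4845 [(3 7 8; 1 5 -6)], sign=-1
I_A²/I_B² = (49/3876)/(8/4845) = 245/32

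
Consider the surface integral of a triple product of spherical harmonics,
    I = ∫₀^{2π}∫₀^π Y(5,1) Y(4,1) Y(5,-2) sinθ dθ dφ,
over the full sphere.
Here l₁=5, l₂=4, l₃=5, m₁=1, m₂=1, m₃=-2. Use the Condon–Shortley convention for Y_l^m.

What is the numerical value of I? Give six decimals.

0.128377

m-sum 0 ✓  L=14 even ✓  1≤5≤9 ✓
Π(2lᵢ+1) = 11×9×11 = 1089
triangle coeff Δ(5,4,5) = 1/3153150
Σ_t [0,4]: t=0:+1/69120 t=1:−1/1728 t=2:+1/576 t=3:−1/1728 t=4:+1/69120 = 7/11520
(3j)²=2/143 [(5 4 5; 0 0 0)], sign=-1
Σ_t [1,4]: t=1:−1/5184 t=2:+1/1152 t=3:−1/2880 t=4:+1/103680 = 7/20736
(3j)²=35/2574 [(5 4 5; 1 1 -2)], sign=-1
⇒ 4πI² = 35/169
I = (+1)√(35/169/(4π)) = 0.12837656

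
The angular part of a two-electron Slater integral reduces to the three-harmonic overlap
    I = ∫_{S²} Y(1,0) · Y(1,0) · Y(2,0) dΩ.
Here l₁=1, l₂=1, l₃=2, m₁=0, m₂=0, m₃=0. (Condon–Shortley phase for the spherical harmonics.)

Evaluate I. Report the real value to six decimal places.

m-sum 0 ✓  L=4 even ✓  0≤2≤2 ✓
Π(2lᵢ+1) = 3×3×5 = 45
triangle coeff Δ(1,1,2) = 1/30
Σ_t [0,0]: t=0:+1/1 = 1/1
(3j)²=2/15 [(1 1 2; 0 0 0)], sign=+1
(m-triple is (0,0,0) — same symbol as above.)
⇒ 4πI² = 4/5
I = (+1)√(4/5/(4π)) = 0.25231325

0.252313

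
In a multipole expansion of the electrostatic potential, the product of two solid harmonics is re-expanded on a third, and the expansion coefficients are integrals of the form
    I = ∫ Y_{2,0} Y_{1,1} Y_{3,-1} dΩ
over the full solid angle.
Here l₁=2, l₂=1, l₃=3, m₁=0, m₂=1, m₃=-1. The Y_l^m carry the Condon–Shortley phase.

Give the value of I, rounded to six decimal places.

-0.202301

Checks pass: Σm=0; 6 even; l₃=3∈[1,3].
(2·2+1)(2·1+1)(2·3+1) = 105
Δ: 0! 4! 2! / 7! → 1/105
sum: t=0:+1/4 = 1/4
3j²(2 1 3; 0 0 0) = Δ·Π!·Σ² = 3/35  (sign -1)
sum: t=0:+1/8 = 1/8
3j²(2 1 3; 0 1 -1) = Δ·Π!·Σ² = 2/35  (sign +1)
combine: 4πI² = 105·3/35·2/35 = 18/35
take √, sign -1: I = -0.20230066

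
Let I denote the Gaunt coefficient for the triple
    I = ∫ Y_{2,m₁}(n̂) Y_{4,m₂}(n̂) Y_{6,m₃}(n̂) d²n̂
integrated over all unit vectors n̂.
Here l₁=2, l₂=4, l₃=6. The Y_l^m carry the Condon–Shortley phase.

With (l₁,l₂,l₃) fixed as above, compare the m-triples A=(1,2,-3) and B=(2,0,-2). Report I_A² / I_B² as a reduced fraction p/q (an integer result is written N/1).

18/5

Same 2,4,6: normalisation and zero-m 3j drop out of the ratio.
A: Δ: 0! 4! 8! / 13! → 1/6435; sum: t=0:+1/8640 = 1/8640; 3j²(2 4 6; 1 2 -3) = Δ·Π!·Σ² = 28/715  (sign -1)
B: Δ: 0! 4! 8! / 13! → 1/6435; sum: t=0:+1/13824 = 1/13824; 3j²(2 4 6; 2 0 -2) = Δ·Π!·Σ² = 14/1287  (sign +1)
I_A²/I_B² = (28/715)/(14/1287) = 18/5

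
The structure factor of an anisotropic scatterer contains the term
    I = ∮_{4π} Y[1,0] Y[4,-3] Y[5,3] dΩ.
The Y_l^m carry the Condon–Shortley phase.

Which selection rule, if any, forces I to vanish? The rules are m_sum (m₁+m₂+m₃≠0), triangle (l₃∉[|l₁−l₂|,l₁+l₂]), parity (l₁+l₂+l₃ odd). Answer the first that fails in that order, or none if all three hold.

none

m₁+m₂+m₃ = 0 − 3 + 3 = 0  ✓
triangle: |1−4|=3 ≤ l₃=5 ≤ 1+4=5  ✓
parity: l₁+l₂+l₃ = 10 is even  ✓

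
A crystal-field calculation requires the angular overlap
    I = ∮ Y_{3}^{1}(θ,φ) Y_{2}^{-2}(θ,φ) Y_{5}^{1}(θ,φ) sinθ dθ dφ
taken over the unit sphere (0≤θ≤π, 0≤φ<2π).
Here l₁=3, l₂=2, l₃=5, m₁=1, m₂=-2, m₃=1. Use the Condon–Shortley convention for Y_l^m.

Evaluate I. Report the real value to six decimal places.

Rules hold: Σm=0, L=10 even, 1≤5≤5.
N = 7·5·11 = 385
Δ = 0!·6!·4!/11! = 1/2310
Racah Σ t=0..0: t=0:+1/144 = 1/144
⇒ 3j(3 2 5; 0 0 0)² = 10/231, sgn -1
Racah Σ t=0..0: t=0:+1/1152 = 1/1152
⇒ 3j(3 2 5; 1 -2 1)² = 1/154, sgn +1
4πI² = N·(3j₀)²·(3jₘ)² = 25/231
I = -1·√(0.108225/4π) = -0.09280237

-0.092802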